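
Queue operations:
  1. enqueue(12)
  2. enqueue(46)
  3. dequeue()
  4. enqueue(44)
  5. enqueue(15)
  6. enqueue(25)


enqueue(12) -> [12]
enqueue(46) -> [12, 46]
dequeue()->12, [46]
enqueue(44) -> [46, 44]
enqueue(15) -> [46, 44, 15]
enqueue(25) -> [46, 44, 15, 25]

Final queue: [46, 44, 15, 25]


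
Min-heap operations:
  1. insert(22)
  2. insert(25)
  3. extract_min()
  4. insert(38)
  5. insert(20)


insert(22) -> [22]
insert(25) -> [22, 25]
extract_min()->22, [25]
insert(38) -> [25, 38]
insert(20) -> [20, 38, 25]

Final heap: [20, 38, 25]


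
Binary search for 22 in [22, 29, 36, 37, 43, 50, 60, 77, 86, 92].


Step 1: lo=0, hi=9, mid=4, val=43
Step 2: lo=0, hi=3, mid=1, val=29
Step 3: lo=0, hi=0, mid=0, val=22

Found at index 0


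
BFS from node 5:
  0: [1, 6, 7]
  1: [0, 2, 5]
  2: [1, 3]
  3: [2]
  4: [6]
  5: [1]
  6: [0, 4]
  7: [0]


Visit 5, enqueue [1]
Visit 1, enqueue [0, 2]
Visit 0, enqueue [6, 7]
Visit 2, enqueue [3]
Visit 6, enqueue [4]
Visit 7, enqueue []
Visit 3, enqueue []
Visit 4, enqueue []

BFS order: [5, 1, 0, 2, 6, 7, 3, 4]


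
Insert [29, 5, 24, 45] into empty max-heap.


Insert 29: [29]
Insert 5: [29, 5]
Insert 24: [29, 5, 24]
Insert 45: [45, 29, 24, 5]

Final heap: [45, 29, 24, 5]


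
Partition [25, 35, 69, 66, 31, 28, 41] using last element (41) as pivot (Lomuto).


Pivot: 41
  25 <= 41: advance i (no swap)
  35 <= 41: advance i (no swap)
  31 <= 41: swap -> [25, 35, 31, 66, 69, 28, 41]
  28 <= 41: swap -> [25, 35, 31, 28, 69, 66, 41]
Place pivot at 4: [25, 35, 31, 28, 41, 66, 69]

Partitioned: [25, 35, 31, 28, 41, 66, 69]


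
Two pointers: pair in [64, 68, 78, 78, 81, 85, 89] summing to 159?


lo=0(64)+hi=6(89)=153
lo=1(68)+hi=6(89)=157
lo=2(78)+hi=6(89)=167
lo=2(78)+hi=5(85)=163
lo=2(78)+hi=4(81)=159

Yes: 78+81=159


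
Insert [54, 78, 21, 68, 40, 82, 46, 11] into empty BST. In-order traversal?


Insert 54: root
Insert 78: R from 54
Insert 21: L from 54
Insert 68: R from 54 -> L from 78
Insert 40: L from 54 -> R from 21
Insert 82: R from 54 -> R from 78
Insert 46: L from 54 -> R from 21 -> R from 40
Insert 11: L from 54 -> L from 21

In-order: [11, 21, 40, 46, 54, 68, 78, 82]


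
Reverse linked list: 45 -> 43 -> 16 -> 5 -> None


Step 1: curr=45, set curr.next=prev(None) | reversed so far: 45
Step 2: curr=43, set curr.next=prev(45) | reversed so far: 43 -> 45
Step 3: curr=16, set curr.next=prev(43) | reversed so far: 16 -> 43 -> 45
Step 4: curr=5, set curr.next=prev(16) | reversed so far: 5 -> 16 -> 43 -> 45

5 -> 16 -> 43 -> 45 -> None


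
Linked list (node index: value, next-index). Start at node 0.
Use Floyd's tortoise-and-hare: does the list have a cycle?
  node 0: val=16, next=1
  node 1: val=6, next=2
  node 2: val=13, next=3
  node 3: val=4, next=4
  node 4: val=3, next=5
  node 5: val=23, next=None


Floyd's tortoise (slow, +1) and hare (fast, +2):
  init: slow=0, fast=0
  step 1: slow=1, fast=2
  step 2: slow=2, fast=4
  step 3: fast 4->5->None, no cycle

Cycle: no


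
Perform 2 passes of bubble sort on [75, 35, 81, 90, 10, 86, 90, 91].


Initial: [75, 35, 81, 90, 10, 86, 90, 91]
Pass 1: [35, 75, 81, 10, 86, 90, 90, 91] (3 swaps)
Pass 2: [35, 75, 10, 81, 86, 90, 90, 91] (1 swaps)

After 2 passes: [35, 75, 10, 81, 86, 90, 90, 91]


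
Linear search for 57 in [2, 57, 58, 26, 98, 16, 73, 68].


i=0: 2!=57
i=1: 57==57 found!

Found at 1, 2 comps


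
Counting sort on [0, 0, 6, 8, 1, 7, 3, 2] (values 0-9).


Input: [0, 0, 6, 8, 1, 7, 3, 2]
Counts: [2, 1, 1, 1, 0, 0, 1, 1, 1, 0]

Sorted: [0, 0, 1, 2, 3, 6, 7, 8]


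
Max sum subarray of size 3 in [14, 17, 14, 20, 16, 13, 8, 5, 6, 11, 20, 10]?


[0:3]: 45
[1:4]: 51
[2:5]: 50
[3:6]: 49
[4:7]: 37
[5:8]: 26
[6:9]: 19
[7:10]: 22
[8:11]: 37
[9:12]: 41

Max: 51 at [1:4]


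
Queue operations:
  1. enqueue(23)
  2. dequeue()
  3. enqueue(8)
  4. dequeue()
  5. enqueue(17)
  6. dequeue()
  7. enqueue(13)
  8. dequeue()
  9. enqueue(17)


enqueue(23) -> [23]
dequeue()->23, []
enqueue(8) -> [8]
dequeue()->8, []
enqueue(17) -> [17]
dequeue()->17, []
enqueue(13) -> [13]
dequeue()->13, []
enqueue(17) -> [17]

Final queue: [17]


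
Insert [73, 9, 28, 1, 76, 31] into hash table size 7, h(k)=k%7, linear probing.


Insert 73: h=3 -> slot 3
Insert 9: h=2 -> slot 2
Insert 28: h=0 -> slot 0
Insert 1: h=1 -> slot 1
Insert 76: h=6 -> slot 6
Insert 31: h=3, 1 probes -> slot 4

Table: [28, 1, 9, 73, 31, None, 76]


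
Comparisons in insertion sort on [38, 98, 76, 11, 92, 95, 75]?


Algorithm: insertion sort
Input: [38, 98, 76, 11, 92, 95, 75]
Sorted: [11, 38, 75, 76, 92, 95, 98]

15


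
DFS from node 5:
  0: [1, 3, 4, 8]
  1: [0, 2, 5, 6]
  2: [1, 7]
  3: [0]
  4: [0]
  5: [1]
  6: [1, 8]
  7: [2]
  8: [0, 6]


Visit 5, push [1]
Visit 1, push [6, 2, 0]
Visit 0, push [8, 4, 3]
Visit 3, push []
Visit 4, push []
Visit 8, push [6]
Visit 6, push []
Visit 2, push [7]
Visit 7, push []

DFS order: [5, 1, 0, 3, 4, 8, 6, 2, 7]


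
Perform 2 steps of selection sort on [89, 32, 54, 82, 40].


Initial: [89, 32, 54, 82, 40]
Step 1: min=32 at 1
  Swap: [32, 89, 54, 82, 40]
Step 2: min=40 at 4
  Swap: [32, 40, 54, 82, 89]

After 2 steps: [32, 40, 54, 82, 89]


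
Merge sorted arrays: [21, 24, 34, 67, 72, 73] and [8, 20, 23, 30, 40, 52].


Take 8 from B
Take 20 from B
Take 21 from A
Take 23 from B
Take 24 from A
Take 30 from B
Take 34 from A
Take 40 from B
Take 52 from B

Merged: [8, 20, 21, 23, 24, 30, 34, 40, 52, 67, 72, 73]


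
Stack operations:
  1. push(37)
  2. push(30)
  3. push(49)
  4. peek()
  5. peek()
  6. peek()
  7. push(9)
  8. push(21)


push(37) -> [37]
push(30) -> [37, 30]
push(49) -> [37, 30, 49]
peek()->49
peek()->49
peek()->49
push(9) -> [37, 30, 49, 9]
push(21) -> [37, 30, 49, 9, 21]

Final stack: [37, 30, 49, 9, 21]


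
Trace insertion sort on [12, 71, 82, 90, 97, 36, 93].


Initial: [12, 71, 82, 90, 97, 36, 93]
Insert 71: [12, 71, 82, 90, 97, 36, 93]
Insert 82: [12, 71, 82, 90, 97, 36, 93]
Insert 90: [12, 71, 82, 90, 97, 36, 93]
Insert 97: [12, 71, 82, 90, 97, 36, 93]
Insert 36: [12, 36, 71, 82, 90, 97, 93]
Insert 93: [12, 36, 71, 82, 90, 93, 97]

Sorted: [12, 36, 71, 82, 90, 93, 97]


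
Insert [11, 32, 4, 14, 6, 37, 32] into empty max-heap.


Insert 11: [11]
Insert 32: [32, 11]
Insert 4: [32, 11, 4]
Insert 14: [32, 14, 4, 11]
Insert 6: [32, 14, 4, 11, 6]
Insert 37: [37, 14, 32, 11, 6, 4]
Insert 32: [37, 14, 32, 11, 6, 4, 32]

Final heap: [37, 14, 32, 11, 6, 4, 32]


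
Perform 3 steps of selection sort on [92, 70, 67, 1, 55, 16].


Initial: [92, 70, 67, 1, 55, 16]
Step 1: min=1 at 3
  Swap: [1, 70, 67, 92, 55, 16]
Step 2: min=16 at 5
  Swap: [1, 16, 67, 92, 55, 70]
Step 3: min=55 at 4
  Swap: [1, 16, 55, 92, 67, 70]

After 3 steps: [1, 16, 55, 92, 67, 70]


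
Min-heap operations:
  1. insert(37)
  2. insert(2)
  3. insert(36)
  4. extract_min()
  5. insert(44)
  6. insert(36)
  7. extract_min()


insert(37) -> [37]
insert(2) -> [2, 37]
insert(36) -> [2, 37, 36]
extract_min()->2, [36, 37]
insert(44) -> [36, 37, 44]
insert(36) -> [36, 36, 44, 37]
extract_min()->36, [36, 37, 44]

Final heap: [36, 37, 44]


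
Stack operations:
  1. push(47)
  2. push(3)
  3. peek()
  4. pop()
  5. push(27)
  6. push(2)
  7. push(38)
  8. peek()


push(47) -> [47]
push(3) -> [47, 3]
peek()->3
pop()->3, [47]
push(27) -> [47, 27]
push(2) -> [47, 27, 2]
push(38) -> [47, 27, 2, 38]
peek()->38

Final stack: [47, 27, 2, 38]


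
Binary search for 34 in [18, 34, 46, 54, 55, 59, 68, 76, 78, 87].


Step 1: lo=0, hi=9, mid=4, val=55
Step 2: lo=0, hi=3, mid=1, val=34

Found at index 1


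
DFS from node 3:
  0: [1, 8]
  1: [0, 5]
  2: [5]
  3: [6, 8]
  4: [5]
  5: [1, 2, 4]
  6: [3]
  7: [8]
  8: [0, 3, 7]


Visit 3, push [8, 6]
Visit 6, push []
Visit 8, push [7, 0]
Visit 0, push [1]
Visit 1, push [5]
Visit 5, push [4, 2]
Visit 2, push []
Visit 4, push []
Visit 7, push []

DFS order: [3, 6, 8, 0, 1, 5, 2, 4, 7]


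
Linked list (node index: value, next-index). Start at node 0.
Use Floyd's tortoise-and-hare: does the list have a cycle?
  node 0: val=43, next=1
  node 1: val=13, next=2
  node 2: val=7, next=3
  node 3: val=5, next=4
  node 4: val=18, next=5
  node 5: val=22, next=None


Floyd's tortoise (slow, +1) and hare (fast, +2):
  init: slow=0, fast=0
  step 1: slow=1, fast=2
  step 2: slow=2, fast=4
  step 3: fast 4->5->None, no cycle

Cycle: no


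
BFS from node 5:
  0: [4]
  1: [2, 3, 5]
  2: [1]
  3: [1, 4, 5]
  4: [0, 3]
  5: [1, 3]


Visit 5, enqueue [1, 3]
Visit 1, enqueue [2]
Visit 3, enqueue [4]
Visit 2, enqueue []
Visit 4, enqueue [0]
Visit 0, enqueue []

BFS order: [5, 1, 3, 2, 4, 0]


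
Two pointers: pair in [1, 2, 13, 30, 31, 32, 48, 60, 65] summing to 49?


lo=0(1)+hi=8(65)=66
lo=0(1)+hi=7(60)=61
lo=0(1)+hi=6(48)=49

Yes: 1+48=49


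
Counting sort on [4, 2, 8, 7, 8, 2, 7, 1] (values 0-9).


Input: [4, 2, 8, 7, 8, 2, 7, 1]
Counts: [0, 1, 2, 0, 1, 0, 0, 2, 2, 0]

Sorted: [1, 2, 2, 4, 7, 7, 8, 8]


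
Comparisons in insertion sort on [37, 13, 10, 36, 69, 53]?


Algorithm: insertion sort
Input: [37, 13, 10, 36, 69, 53]
Sorted: [10, 13, 36, 37, 53, 69]

8


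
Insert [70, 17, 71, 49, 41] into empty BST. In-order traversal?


Insert 70: root
Insert 17: L from 70
Insert 71: R from 70
Insert 49: L from 70 -> R from 17
Insert 41: L from 70 -> R from 17 -> L from 49

In-order: [17, 41, 49, 70, 71]


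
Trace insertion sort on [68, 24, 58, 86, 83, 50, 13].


Initial: [68, 24, 58, 86, 83, 50, 13]
Insert 24: [24, 68, 58, 86, 83, 50, 13]
Insert 58: [24, 58, 68, 86, 83, 50, 13]
Insert 86: [24, 58, 68, 86, 83, 50, 13]
Insert 83: [24, 58, 68, 83, 86, 50, 13]
Insert 50: [24, 50, 58, 68, 83, 86, 13]
Insert 13: [13, 24, 50, 58, 68, 83, 86]

Sorted: [13, 24, 50, 58, 68, 83, 86]


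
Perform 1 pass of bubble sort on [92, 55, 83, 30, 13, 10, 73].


Initial: [92, 55, 83, 30, 13, 10, 73]
Pass 1: [55, 83, 30, 13, 10, 73, 92] (6 swaps)

After 1 pass: [55, 83, 30, 13, 10, 73, 92]


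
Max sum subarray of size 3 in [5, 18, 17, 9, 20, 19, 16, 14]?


[0:3]: 40
[1:4]: 44
[2:5]: 46
[3:6]: 48
[4:7]: 55
[5:8]: 49

Max: 55 at [4:7]


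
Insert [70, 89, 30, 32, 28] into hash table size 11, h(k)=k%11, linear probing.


Insert 70: h=4 -> slot 4
Insert 89: h=1 -> slot 1
Insert 30: h=8 -> slot 8
Insert 32: h=10 -> slot 10
Insert 28: h=6 -> slot 6

Table: [None, 89, None, None, 70, None, 28, None, 30, None, 32]


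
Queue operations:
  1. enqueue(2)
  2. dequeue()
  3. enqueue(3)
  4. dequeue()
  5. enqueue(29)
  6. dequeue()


enqueue(2) -> [2]
dequeue()->2, []
enqueue(3) -> [3]
dequeue()->3, []
enqueue(29) -> [29]
dequeue()->29, []

Final queue: []


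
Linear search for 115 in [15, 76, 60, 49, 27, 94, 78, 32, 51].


i=0: 15!=115
i=1: 76!=115
i=2: 60!=115
i=3: 49!=115
i=4: 27!=115
i=5: 94!=115
i=6: 78!=115
i=7: 32!=115
i=8: 51!=115

Not found, 9 comps


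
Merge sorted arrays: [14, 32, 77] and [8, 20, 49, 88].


Take 8 from B
Take 14 from A
Take 20 from B
Take 32 from A
Take 49 from B
Take 77 from A

Merged: [8, 14, 20, 32, 49, 77, 88]


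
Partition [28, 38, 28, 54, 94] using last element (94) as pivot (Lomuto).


Pivot: 94
  28 <= 94: advance i (no swap)
  38 <= 94: advance i (no swap)
  28 <= 94: advance i (no swap)
  54 <= 94: advance i (no swap)
Place pivot at 4: [28, 38, 28, 54, 94]

Partitioned: [28, 38, 28, 54, 94]


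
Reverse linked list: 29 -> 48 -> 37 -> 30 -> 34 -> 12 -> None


Step 1: curr=29, set curr.next=prev(None) | reversed so far: 29
Step 2: curr=48, set curr.next=prev(29) | reversed so far: 48 -> 29
Step 3: curr=37, set curr.next=prev(48) | reversed so far: 37 -> 48 -> 29
Step 4: curr=30, set curr.next=prev(37) | reversed so far: 30 -> 37 -> 48 -> 29
Step 5: curr=34, set curr.next=prev(30) | reversed so far: 34 -> 30 -> 37 -> 48 -> 29
Step 6: curr=12, set curr.next=prev(34) | reversed so far: 12 -> 34 -> 30 -> 37 -> 48 -> 29

12 -> 34 -> 30 -> 37 -> 48 -> 29 -> None


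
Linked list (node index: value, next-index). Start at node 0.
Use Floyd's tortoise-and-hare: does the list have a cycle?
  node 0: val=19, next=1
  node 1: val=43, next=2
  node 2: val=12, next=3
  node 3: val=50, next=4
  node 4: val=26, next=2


Floyd's tortoise (slow, +1) and hare (fast, +2):
  init: slow=0, fast=0
  step 1: slow=1, fast=2
  step 2: slow=2, fast=4
  step 3: slow=3, fast=3
  slow == fast at node 3: cycle detected

Cycle: yes


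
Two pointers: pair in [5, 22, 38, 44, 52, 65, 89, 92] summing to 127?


lo=0(5)+hi=7(92)=97
lo=1(22)+hi=7(92)=114
lo=2(38)+hi=7(92)=130
lo=2(38)+hi=6(89)=127

Yes: 38+89=127


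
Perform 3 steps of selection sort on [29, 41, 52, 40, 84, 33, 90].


Initial: [29, 41, 52, 40, 84, 33, 90]
Step 1: min=29 at 0
  Swap: [29, 41, 52, 40, 84, 33, 90]
Step 2: min=33 at 5
  Swap: [29, 33, 52, 40, 84, 41, 90]
Step 3: min=40 at 3
  Swap: [29, 33, 40, 52, 84, 41, 90]

After 3 steps: [29, 33, 40, 52, 84, 41, 90]


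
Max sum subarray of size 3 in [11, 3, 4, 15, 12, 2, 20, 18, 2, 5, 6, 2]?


[0:3]: 18
[1:4]: 22
[2:5]: 31
[3:6]: 29
[4:7]: 34
[5:8]: 40
[6:9]: 40
[7:10]: 25
[8:11]: 13
[9:12]: 13

Max: 40 at [5:8]


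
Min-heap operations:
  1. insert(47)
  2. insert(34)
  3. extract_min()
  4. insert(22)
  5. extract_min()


insert(47) -> [47]
insert(34) -> [34, 47]
extract_min()->34, [47]
insert(22) -> [22, 47]
extract_min()->22, [47]

Final heap: [47]


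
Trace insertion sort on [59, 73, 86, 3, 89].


Initial: [59, 73, 86, 3, 89]
Insert 73: [59, 73, 86, 3, 89]
Insert 86: [59, 73, 86, 3, 89]
Insert 3: [3, 59, 73, 86, 89]
Insert 89: [3, 59, 73, 86, 89]

Sorted: [3, 59, 73, 86, 89]


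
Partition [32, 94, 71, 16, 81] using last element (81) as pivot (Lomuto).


Pivot: 81
  32 <= 81: advance i (no swap)
  71 <= 81: swap -> [32, 71, 94, 16, 81]
  16 <= 81: swap -> [32, 71, 16, 94, 81]
Place pivot at 3: [32, 71, 16, 81, 94]

Partitioned: [32, 71, 16, 81, 94]


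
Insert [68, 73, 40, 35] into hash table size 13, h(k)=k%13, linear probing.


Insert 68: h=3 -> slot 3
Insert 73: h=8 -> slot 8
Insert 40: h=1 -> slot 1
Insert 35: h=9 -> slot 9

Table: [None, 40, None, 68, None, None, None, None, 73, 35, None, None, None]


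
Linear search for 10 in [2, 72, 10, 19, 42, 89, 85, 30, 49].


i=0: 2!=10
i=1: 72!=10
i=2: 10==10 found!

Found at 2, 3 comps


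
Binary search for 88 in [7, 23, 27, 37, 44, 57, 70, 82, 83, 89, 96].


Step 1: lo=0, hi=10, mid=5, val=57
Step 2: lo=6, hi=10, mid=8, val=83
Step 3: lo=9, hi=10, mid=9, val=89

Not found


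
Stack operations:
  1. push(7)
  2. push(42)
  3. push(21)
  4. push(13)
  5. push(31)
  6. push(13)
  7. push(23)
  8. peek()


push(7) -> [7]
push(42) -> [7, 42]
push(21) -> [7, 42, 21]
push(13) -> [7, 42, 21, 13]
push(31) -> [7, 42, 21, 13, 31]
push(13) -> [7, 42, 21, 13, 31, 13]
push(23) -> [7, 42, 21, 13, 31, 13, 23]
peek()->23

Final stack: [7, 42, 21, 13, 31, 13, 23]


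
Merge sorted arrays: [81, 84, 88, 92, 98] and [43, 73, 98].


Take 43 from B
Take 73 from B
Take 81 from A
Take 84 from A
Take 88 from A
Take 92 from A
Take 98 from A

Merged: [43, 73, 81, 84, 88, 92, 98, 98]


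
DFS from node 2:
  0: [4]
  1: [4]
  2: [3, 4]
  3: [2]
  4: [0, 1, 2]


Visit 2, push [4, 3]
Visit 3, push []
Visit 4, push [1, 0]
Visit 0, push []
Visit 1, push []

DFS order: [2, 3, 4, 0, 1]


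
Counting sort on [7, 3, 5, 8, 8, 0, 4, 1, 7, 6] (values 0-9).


Input: [7, 3, 5, 8, 8, 0, 4, 1, 7, 6]
Counts: [1, 1, 0, 1, 1, 1, 1, 2, 2, 0]

Sorted: [0, 1, 3, 4, 5, 6, 7, 7, 8, 8]


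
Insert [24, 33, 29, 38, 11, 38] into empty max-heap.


Insert 24: [24]
Insert 33: [33, 24]
Insert 29: [33, 24, 29]
Insert 38: [38, 33, 29, 24]
Insert 11: [38, 33, 29, 24, 11]
Insert 38: [38, 33, 38, 24, 11, 29]

Final heap: [38, 33, 38, 24, 11, 29]


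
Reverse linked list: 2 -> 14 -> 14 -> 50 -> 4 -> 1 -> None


Step 1: curr=2, set curr.next=prev(None) | reversed so far: 2
Step 2: curr=14, set curr.next=prev(2) | reversed so far: 14 -> 2
Step 3: curr=14, set curr.next=prev(14) | reversed so far: 14 -> 14 -> 2
Step 4: curr=50, set curr.next=prev(14) | reversed so far: 50 -> 14 -> 14 -> 2
Step 5: curr=4, set curr.next=prev(50) | reversed so far: 4 -> 50 -> 14 -> 14 -> 2
Step 6: curr=1, set curr.next=prev(4) | reversed so far: 1 -> 4 -> 50 -> 14 -> 14 -> 2

1 -> 4 -> 50 -> 14 -> 14 -> 2 -> None


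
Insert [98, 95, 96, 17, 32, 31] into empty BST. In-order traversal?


Insert 98: root
Insert 95: L from 98
Insert 96: L from 98 -> R from 95
Insert 17: L from 98 -> L from 95
Insert 32: L from 98 -> L from 95 -> R from 17
Insert 31: L from 98 -> L from 95 -> R from 17 -> L from 32

In-order: [17, 31, 32, 95, 96, 98]


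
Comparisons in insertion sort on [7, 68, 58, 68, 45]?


Algorithm: insertion sort
Input: [7, 68, 58, 68, 45]
Sorted: [7, 45, 58, 68, 68]

8


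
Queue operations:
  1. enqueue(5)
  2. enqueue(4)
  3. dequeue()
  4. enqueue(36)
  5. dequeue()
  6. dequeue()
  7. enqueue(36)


enqueue(5) -> [5]
enqueue(4) -> [5, 4]
dequeue()->5, [4]
enqueue(36) -> [4, 36]
dequeue()->4, [36]
dequeue()->36, []
enqueue(36) -> [36]

Final queue: [36]


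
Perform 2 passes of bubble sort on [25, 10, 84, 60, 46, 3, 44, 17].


Initial: [25, 10, 84, 60, 46, 3, 44, 17]
Pass 1: [10, 25, 60, 46, 3, 44, 17, 84] (6 swaps)
Pass 2: [10, 25, 46, 3, 44, 17, 60, 84] (4 swaps)

After 2 passes: [10, 25, 46, 3, 44, 17, 60, 84]


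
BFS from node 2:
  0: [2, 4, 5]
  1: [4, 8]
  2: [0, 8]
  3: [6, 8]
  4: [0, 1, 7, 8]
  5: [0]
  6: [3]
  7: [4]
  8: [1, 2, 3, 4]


Visit 2, enqueue [0, 8]
Visit 0, enqueue [4, 5]
Visit 8, enqueue [1, 3]
Visit 4, enqueue [7]
Visit 5, enqueue []
Visit 1, enqueue []
Visit 3, enqueue [6]
Visit 7, enqueue []
Visit 6, enqueue []

BFS order: [2, 0, 8, 4, 5, 1, 3, 7, 6]


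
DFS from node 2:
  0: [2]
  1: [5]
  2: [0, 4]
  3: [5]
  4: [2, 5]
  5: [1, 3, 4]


Visit 2, push [4, 0]
Visit 0, push []
Visit 4, push [5]
Visit 5, push [3, 1]
Visit 1, push []
Visit 3, push []

DFS order: [2, 0, 4, 5, 1, 3]


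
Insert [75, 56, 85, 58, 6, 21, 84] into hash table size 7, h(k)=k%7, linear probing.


Insert 75: h=5 -> slot 5
Insert 56: h=0 -> slot 0
Insert 85: h=1 -> slot 1
Insert 58: h=2 -> slot 2
Insert 6: h=6 -> slot 6
Insert 21: h=0, 3 probes -> slot 3
Insert 84: h=0, 4 probes -> slot 4

Table: [56, 85, 58, 21, 84, 75, 6]


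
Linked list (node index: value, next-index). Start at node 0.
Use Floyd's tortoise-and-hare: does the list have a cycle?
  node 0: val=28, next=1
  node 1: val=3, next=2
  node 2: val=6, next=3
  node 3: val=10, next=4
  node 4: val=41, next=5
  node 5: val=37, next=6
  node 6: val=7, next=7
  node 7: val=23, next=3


Floyd's tortoise (slow, +1) and hare (fast, +2):
  init: slow=0, fast=0
  step 1: slow=1, fast=2
  step 2: slow=2, fast=4
  step 3: slow=3, fast=6
  step 4: slow=4, fast=3
  step 5: slow=5, fast=5
  slow == fast at node 5: cycle detected

Cycle: yes


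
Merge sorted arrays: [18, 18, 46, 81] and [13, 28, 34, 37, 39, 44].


Take 13 from B
Take 18 from A
Take 18 from A
Take 28 from B
Take 34 from B
Take 37 from B
Take 39 from B
Take 44 from B

Merged: [13, 18, 18, 28, 34, 37, 39, 44, 46, 81]


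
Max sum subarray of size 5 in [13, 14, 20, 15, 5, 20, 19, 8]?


[0:5]: 67
[1:6]: 74
[2:7]: 79
[3:8]: 67

Max: 79 at [2:7]


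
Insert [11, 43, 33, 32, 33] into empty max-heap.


Insert 11: [11]
Insert 43: [43, 11]
Insert 33: [43, 11, 33]
Insert 32: [43, 32, 33, 11]
Insert 33: [43, 33, 33, 11, 32]

Final heap: [43, 33, 33, 11, 32]


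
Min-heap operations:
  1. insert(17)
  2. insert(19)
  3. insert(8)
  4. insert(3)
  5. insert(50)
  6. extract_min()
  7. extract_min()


insert(17) -> [17]
insert(19) -> [17, 19]
insert(8) -> [8, 19, 17]
insert(3) -> [3, 8, 17, 19]
insert(50) -> [3, 8, 17, 19, 50]
extract_min()->3, [8, 19, 17, 50]
extract_min()->8, [17, 19, 50]

Final heap: [17, 19, 50]


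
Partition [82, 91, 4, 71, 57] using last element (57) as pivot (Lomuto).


Pivot: 57
  4 <= 57: swap -> [4, 91, 82, 71, 57]
Place pivot at 1: [4, 57, 82, 71, 91]

Partitioned: [4, 57, 82, 71, 91]


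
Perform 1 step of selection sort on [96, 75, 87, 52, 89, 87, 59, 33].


Initial: [96, 75, 87, 52, 89, 87, 59, 33]
Step 1: min=33 at 7
  Swap: [33, 75, 87, 52, 89, 87, 59, 96]

After 1 step: [33, 75, 87, 52, 89, 87, 59, 96]


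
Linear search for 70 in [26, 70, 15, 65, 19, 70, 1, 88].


i=0: 26!=70
i=1: 70==70 found!

Found at 1, 2 comps


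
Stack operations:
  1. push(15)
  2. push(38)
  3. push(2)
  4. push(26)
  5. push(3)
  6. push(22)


push(15) -> [15]
push(38) -> [15, 38]
push(2) -> [15, 38, 2]
push(26) -> [15, 38, 2, 26]
push(3) -> [15, 38, 2, 26, 3]
push(22) -> [15, 38, 2, 26, 3, 22]

Final stack: [15, 38, 2, 26, 3, 22]


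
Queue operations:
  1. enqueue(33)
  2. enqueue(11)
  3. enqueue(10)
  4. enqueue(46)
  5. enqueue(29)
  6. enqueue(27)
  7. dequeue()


enqueue(33) -> [33]
enqueue(11) -> [33, 11]
enqueue(10) -> [33, 11, 10]
enqueue(46) -> [33, 11, 10, 46]
enqueue(29) -> [33, 11, 10, 46, 29]
enqueue(27) -> [33, 11, 10, 46, 29, 27]
dequeue()->33, [11, 10, 46, 29, 27]

Final queue: [11, 10, 46, 29, 27]


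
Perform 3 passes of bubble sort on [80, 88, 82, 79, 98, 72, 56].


Initial: [80, 88, 82, 79, 98, 72, 56]
Pass 1: [80, 82, 79, 88, 72, 56, 98] (4 swaps)
Pass 2: [80, 79, 82, 72, 56, 88, 98] (3 swaps)
Pass 3: [79, 80, 72, 56, 82, 88, 98] (3 swaps)

After 3 passes: [79, 80, 72, 56, 82, 88, 98]


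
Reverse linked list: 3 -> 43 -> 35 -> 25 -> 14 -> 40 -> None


Step 1: curr=3, set curr.next=prev(None) | reversed so far: 3
Step 2: curr=43, set curr.next=prev(3) | reversed so far: 43 -> 3
Step 3: curr=35, set curr.next=prev(43) | reversed so far: 35 -> 43 -> 3
Step 4: curr=25, set curr.next=prev(35) | reversed so far: 25 -> 35 -> 43 -> 3
Step 5: curr=14, set curr.next=prev(25) | reversed so far: 14 -> 25 -> 35 -> 43 -> 3
Step 6: curr=40, set curr.next=prev(14) | reversed so far: 40 -> 14 -> 25 -> 35 -> 43 -> 3

40 -> 14 -> 25 -> 35 -> 43 -> 3 -> None


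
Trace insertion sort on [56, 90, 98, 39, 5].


Initial: [56, 90, 98, 39, 5]
Insert 90: [56, 90, 98, 39, 5]
Insert 98: [56, 90, 98, 39, 5]
Insert 39: [39, 56, 90, 98, 5]
Insert 5: [5, 39, 56, 90, 98]

Sorted: [5, 39, 56, 90, 98]


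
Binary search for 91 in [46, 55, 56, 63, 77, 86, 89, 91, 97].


Step 1: lo=0, hi=8, mid=4, val=77
Step 2: lo=5, hi=8, mid=6, val=89
Step 3: lo=7, hi=8, mid=7, val=91

Found at index 7


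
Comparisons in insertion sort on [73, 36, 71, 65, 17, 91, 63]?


Algorithm: insertion sort
Input: [73, 36, 71, 65, 17, 91, 63]
Sorted: [17, 36, 63, 65, 71, 73, 91]

16


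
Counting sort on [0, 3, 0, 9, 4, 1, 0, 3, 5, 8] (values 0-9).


Input: [0, 3, 0, 9, 4, 1, 0, 3, 5, 8]
Counts: [3, 1, 0, 2, 1, 1, 0, 0, 1, 1]

Sorted: [0, 0, 0, 1, 3, 3, 4, 5, 8, 9]


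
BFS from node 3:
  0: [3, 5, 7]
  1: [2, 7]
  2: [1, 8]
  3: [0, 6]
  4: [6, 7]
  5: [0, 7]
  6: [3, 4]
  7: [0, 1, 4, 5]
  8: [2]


Visit 3, enqueue [0, 6]
Visit 0, enqueue [5, 7]
Visit 6, enqueue [4]
Visit 5, enqueue []
Visit 7, enqueue [1]
Visit 4, enqueue []
Visit 1, enqueue [2]
Visit 2, enqueue [8]
Visit 8, enqueue []

BFS order: [3, 0, 6, 5, 7, 4, 1, 2, 8]


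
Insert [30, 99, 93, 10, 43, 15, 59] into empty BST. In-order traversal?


Insert 30: root
Insert 99: R from 30
Insert 93: R from 30 -> L from 99
Insert 10: L from 30
Insert 43: R from 30 -> L from 99 -> L from 93
Insert 15: L from 30 -> R from 10
Insert 59: R from 30 -> L from 99 -> L from 93 -> R from 43

In-order: [10, 15, 30, 43, 59, 93, 99]


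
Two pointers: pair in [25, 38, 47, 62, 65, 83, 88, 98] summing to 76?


lo=0(25)+hi=7(98)=123
lo=0(25)+hi=6(88)=113
lo=0(25)+hi=5(83)=108
lo=0(25)+hi=4(65)=90
lo=0(25)+hi=3(62)=87
lo=0(25)+hi=2(47)=72
lo=1(38)+hi=2(47)=85

No pair found


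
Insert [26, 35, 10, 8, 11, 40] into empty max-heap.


Insert 26: [26]
Insert 35: [35, 26]
Insert 10: [35, 26, 10]
Insert 8: [35, 26, 10, 8]
Insert 11: [35, 26, 10, 8, 11]
Insert 40: [40, 26, 35, 8, 11, 10]

Final heap: [40, 26, 35, 8, 11, 10]


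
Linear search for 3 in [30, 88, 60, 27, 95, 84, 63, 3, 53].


i=0: 30!=3
i=1: 88!=3
i=2: 60!=3
i=3: 27!=3
i=4: 95!=3
i=5: 84!=3
i=6: 63!=3
i=7: 3==3 found!

Found at 7, 8 comps


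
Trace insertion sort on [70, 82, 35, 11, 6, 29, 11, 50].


Initial: [70, 82, 35, 11, 6, 29, 11, 50]
Insert 82: [70, 82, 35, 11, 6, 29, 11, 50]
Insert 35: [35, 70, 82, 11, 6, 29, 11, 50]
Insert 11: [11, 35, 70, 82, 6, 29, 11, 50]
Insert 6: [6, 11, 35, 70, 82, 29, 11, 50]
Insert 29: [6, 11, 29, 35, 70, 82, 11, 50]
Insert 11: [6, 11, 11, 29, 35, 70, 82, 50]
Insert 50: [6, 11, 11, 29, 35, 50, 70, 82]

Sorted: [6, 11, 11, 29, 35, 50, 70, 82]


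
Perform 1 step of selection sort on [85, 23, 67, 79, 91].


Initial: [85, 23, 67, 79, 91]
Step 1: min=23 at 1
  Swap: [23, 85, 67, 79, 91]

After 1 step: [23, 85, 67, 79, 91]


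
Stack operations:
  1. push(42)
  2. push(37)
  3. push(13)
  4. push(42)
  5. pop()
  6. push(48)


push(42) -> [42]
push(37) -> [42, 37]
push(13) -> [42, 37, 13]
push(42) -> [42, 37, 13, 42]
pop()->42, [42, 37, 13]
push(48) -> [42, 37, 13, 48]

Final stack: [42, 37, 13, 48]


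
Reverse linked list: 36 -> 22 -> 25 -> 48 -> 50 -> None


Step 1: curr=36, set curr.next=prev(None) | reversed so far: 36
Step 2: curr=22, set curr.next=prev(36) | reversed so far: 22 -> 36
Step 3: curr=25, set curr.next=prev(22) | reversed so far: 25 -> 22 -> 36
Step 4: curr=48, set curr.next=prev(25) | reversed so far: 48 -> 25 -> 22 -> 36
Step 5: curr=50, set curr.next=prev(48) | reversed so far: 50 -> 48 -> 25 -> 22 -> 36

50 -> 48 -> 25 -> 22 -> 36 -> None


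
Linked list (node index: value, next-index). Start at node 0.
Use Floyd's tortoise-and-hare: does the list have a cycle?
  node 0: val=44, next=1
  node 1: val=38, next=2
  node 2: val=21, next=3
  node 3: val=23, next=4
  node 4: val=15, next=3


Floyd's tortoise (slow, +1) and hare (fast, +2):
  init: slow=0, fast=0
  step 1: slow=1, fast=2
  step 2: slow=2, fast=4
  step 3: slow=3, fast=4
  step 4: slow=4, fast=4
  slow == fast at node 4: cycle detected

Cycle: yes


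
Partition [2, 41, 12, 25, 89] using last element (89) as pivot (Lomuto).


Pivot: 89
  2 <= 89: advance i (no swap)
  41 <= 89: advance i (no swap)
  12 <= 89: advance i (no swap)
  25 <= 89: advance i (no swap)
Place pivot at 4: [2, 41, 12, 25, 89]

Partitioned: [2, 41, 12, 25, 89]


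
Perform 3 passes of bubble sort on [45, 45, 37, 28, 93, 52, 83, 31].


Initial: [45, 45, 37, 28, 93, 52, 83, 31]
Pass 1: [45, 37, 28, 45, 52, 83, 31, 93] (5 swaps)
Pass 2: [37, 28, 45, 45, 52, 31, 83, 93] (3 swaps)
Pass 3: [28, 37, 45, 45, 31, 52, 83, 93] (2 swaps)

After 3 passes: [28, 37, 45, 45, 31, 52, 83, 93]


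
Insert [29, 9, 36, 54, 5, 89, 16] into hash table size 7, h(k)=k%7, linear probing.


Insert 29: h=1 -> slot 1
Insert 9: h=2 -> slot 2
Insert 36: h=1, 2 probes -> slot 3
Insert 54: h=5 -> slot 5
Insert 5: h=5, 1 probes -> slot 6
Insert 89: h=5, 2 probes -> slot 0
Insert 16: h=2, 2 probes -> slot 4

Table: [89, 29, 9, 36, 16, 54, 5]


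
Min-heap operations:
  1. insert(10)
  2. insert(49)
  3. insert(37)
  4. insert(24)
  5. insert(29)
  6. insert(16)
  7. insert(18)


insert(10) -> [10]
insert(49) -> [10, 49]
insert(37) -> [10, 49, 37]
insert(24) -> [10, 24, 37, 49]
insert(29) -> [10, 24, 37, 49, 29]
insert(16) -> [10, 24, 16, 49, 29, 37]
insert(18) -> [10, 24, 16, 49, 29, 37, 18]

Final heap: [10, 24, 16, 49, 29, 37, 18]


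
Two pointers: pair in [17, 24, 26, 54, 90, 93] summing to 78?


lo=0(17)+hi=5(93)=110
lo=0(17)+hi=4(90)=107
lo=0(17)+hi=3(54)=71
lo=1(24)+hi=3(54)=78

Yes: 24+54=78


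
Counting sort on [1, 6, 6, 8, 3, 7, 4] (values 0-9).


Input: [1, 6, 6, 8, 3, 7, 4]
Counts: [0, 1, 0, 1, 1, 0, 2, 1, 1, 0]

Sorted: [1, 3, 4, 6, 6, 7, 8]


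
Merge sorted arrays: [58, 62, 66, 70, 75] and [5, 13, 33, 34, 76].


Take 5 from B
Take 13 from B
Take 33 from B
Take 34 from B
Take 58 from A
Take 62 from A
Take 66 from A
Take 70 from A
Take 75 from A

Merged: [5, 13, 33, 34, 58, 62, 66, 70, 75, 76]


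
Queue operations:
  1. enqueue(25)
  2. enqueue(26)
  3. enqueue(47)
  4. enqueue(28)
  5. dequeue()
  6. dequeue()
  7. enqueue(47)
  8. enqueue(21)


enqueue(25) -> [25]
enqueue(26) -> [25, 26]
enqueue(47) -> [25, 26, 47]
enqueue(28) -> [25, 26, 47, 28]
dequeue()->25, [26, 47, 28]
dequeue()->26, [47, 28]
enqueue(47) -> [47, 28, 47]
enqueue(21) -> [47, 28, 47, 21]

Final queue: [47, 28, 47, 21]


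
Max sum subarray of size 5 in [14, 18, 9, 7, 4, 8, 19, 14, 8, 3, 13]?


[0:5]: 52
[1:6]: 46
[2:7]: 47
[3:8]: 52
[4:9]: 53
[5:10]: 52
[6:11]: 57

Max: 57 at [6:11]


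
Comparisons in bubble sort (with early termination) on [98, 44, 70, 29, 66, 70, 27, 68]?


Algorithm: bubble sort (with early termination)
Input: [98, 44, 70, 29, 66, 70, 27, 68]
Sorted: [27, 29, 44, 66, 68, 70, 70, 98]

28


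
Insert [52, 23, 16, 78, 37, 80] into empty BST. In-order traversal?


Insert 52: root
Insert 23: L from 52
Insert 16: L from 52 -> L from 23
Insert 78: R from 52
Insert 37: L from 52 -> R from 23
Insert 80: R from 52 -> R from 78

In-order: [16, 23, 37, 52, 78, 80]


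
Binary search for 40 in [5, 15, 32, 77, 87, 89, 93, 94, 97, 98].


Step 1: lo=0, hi=9, mid=4, val=87
Step 2: lo=0, hi=3, mid=1, val=15
Step 3: lo=2, hi=3, mid=2, val=32
Step 4: lo=3, hi=3, mid=3, val=77

Not found


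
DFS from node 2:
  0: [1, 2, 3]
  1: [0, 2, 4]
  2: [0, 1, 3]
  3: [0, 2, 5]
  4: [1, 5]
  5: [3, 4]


Visit 2, push [3, 1, 0]
Visit 0, push [3, 1]
Visit 1, push [4]
Visit 4, push [5]
Visit 5, push [3]
Visit 3, push []

DFS order: [2, 0, 1, 4, 5, 3]


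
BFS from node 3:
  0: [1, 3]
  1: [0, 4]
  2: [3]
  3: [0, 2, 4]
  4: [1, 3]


Visit 3, enqueue [0, 2, 4]
Visit 0, enqueue [1]
Visit 2, enqueue []
Visit 4, enqueue []
Visit 1, enqueue []

BFS order: [3, 0, 2, 4, 1]


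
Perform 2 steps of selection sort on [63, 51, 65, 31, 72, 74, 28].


Initial: [63, 51, 65, 31, 72, 74, 28]
Step 1: min=28 at 6
  Swap: [28, 51, 65, 31, 72, 74, 63]
Step 2: min=31 at 3
  Swap: [28, 31, 65, 51, 72, 74, 63]

After 2 steps: [28, 31, 65, 51, 72, 74, 63]


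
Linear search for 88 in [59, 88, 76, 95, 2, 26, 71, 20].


i=0: 59!=88
i=1: 88==88 found!

Found at 1, 2 comps


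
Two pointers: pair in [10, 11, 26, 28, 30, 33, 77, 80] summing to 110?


lo=0(10)+hi=7(80)=90
lo=1(11)+hi=7(80)=91
lo=2(26)+hi=7(80)=106
lo=3(28)+hi=7(80)=108
lo=4(30)+hi=7(80)=110

Yes: 30+80=110


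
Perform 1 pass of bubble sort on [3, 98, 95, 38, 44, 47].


Initial: [3, 98, 95, 38, 44, 47]
Pass 1: [3, 95, 38, 44, 47, 98] (4 swaps)

After 1 pass: [3, 95, 38, 44, 47, 98]


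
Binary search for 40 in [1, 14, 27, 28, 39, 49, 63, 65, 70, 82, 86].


Step 1: lo=0, hi=10, mid=5, val=49
Step 2: lo=0, hi=4, mid=2, val=27
Step 3: lo=3, hi=4, mid=3, val=28
Step 4: lo=4, hi=4, mid=4, val=39

Not found


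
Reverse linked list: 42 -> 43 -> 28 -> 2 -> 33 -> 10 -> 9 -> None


Step 1: curr=42, set curr.next=prev(None) | reversed so far: 42
Step 2: curr=43, set curr.next=prev(42) | reversed so far: 43 -> 42
Step 3: curr=28, set curr.next=prev(43) | reversed so far: 28 -> 43 -> 42
Step 4: curr=2, set curr.next=prev(28) | reversed so far: 2 -> 28 -> 43 -> 42
Step 5: curr=33, set curr.next=prev(2) | reversed so far: 33 -> 2 -> 28 -> 43 -> 42
Step 6: curr=10, set curr.next=prev(33) | reversed so far: 10 -> 33 -> 2 -> 28 -> 43 -> 42
Step 7: curr=9, set curr.next=prev(10) | reversed so far: 9 -> 10 -> 33 -> 2 -> 28 -> 43 -> 42

9 -> 10 -> 33 -> 2 -> 28 -> 43 -> 42 -> None


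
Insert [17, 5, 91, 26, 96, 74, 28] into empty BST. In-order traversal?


Insert 17: root
Insert 5: L from 17
Insert 91: R from 17
Insert 26: R from 17 -> L from 91
Insert 96: R from 17 -> R from 91
Insert 74: R from 17 -> L from 91 -> R from 26
Insert 28: R from 17 -> L from 91 -> R from 26 -> L from 74

In-order: [5, 17, 26, 28, 74, 91, 96]


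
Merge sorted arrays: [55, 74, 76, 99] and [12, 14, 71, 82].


Take 12 from B
Take 14 from B
Take 55 from A
Take 71 from B
Take 74 from A
Take 76 from A
Take 82 from B

Merged: [12, 14, 55, 71, 74, 76, 82, 99]


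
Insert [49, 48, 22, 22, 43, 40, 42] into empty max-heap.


Insert 49: [49]
Insert 48: [49, 48]
Insert 22: [49, 48, 22]
Insert 22: [49, 48, 22, 22]
Insert 43: [49, 48, 22, 22, 43]
Insert 40: [49, 48, 40, 22, 43, 22]
Insert 42: [49, 48, 42, 22, 43, 22, 40]

Final heap: [49, 48, 42, 22, 43, 22, 40]


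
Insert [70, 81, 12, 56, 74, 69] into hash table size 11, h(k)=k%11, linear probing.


Insert 70: h=4 -> slot 4
Insert 81: h=4, 1 probes -> slot 5
Insert 12: h=1 -> slot 1
Insert 56: h=1, 1 probes -> slot 2
Insert 74: h=8 -> slot 8
Insert 69: h=3 -> slot 3

Table: [None, 12, 56, 69, 70, 81, None, None, 74, None, None]


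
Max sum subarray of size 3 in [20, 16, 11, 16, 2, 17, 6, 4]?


[0:3]: 47
[1:4]: 43
[2:5]: 29
[3:6]: 35
[4:7]: 25
[5:8]: 27

Max: 47 at [0:3]


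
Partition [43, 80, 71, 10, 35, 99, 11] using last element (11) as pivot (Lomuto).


Pivot: 11
  10 <= 11: swap -> [10, 80, 71, 43, 35, 99, 11]
Place pivot at 1: [10, 11, 71, 43, 35, 99, 80]

Partitioned: [10, 11, 71, 43, 35, 99, 80]


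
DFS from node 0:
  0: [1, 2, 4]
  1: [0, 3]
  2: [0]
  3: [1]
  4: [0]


Visit 0, push [4, 2, 1]
Visit 1, push [3]
Visit 3, push []
Visit 2, push []
Visit 4, push []

DFS order: [0, 1, 3, 2, 4]


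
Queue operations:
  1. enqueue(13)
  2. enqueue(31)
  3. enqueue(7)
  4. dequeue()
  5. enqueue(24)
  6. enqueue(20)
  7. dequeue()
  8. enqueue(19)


enqueue(13) -> [13]
enqueue(31) -> [13, 31]
enqueue(7) -> [13, 31, 7]
dequeue()->13, [31, 7]
enqueue(24) -> [31, 7, 24]
enqueue(20) -> [31, 7, 24, 20]
dequeue()->31, [7, 24, 20]
enqueue(19) -> [7, 24, 20, 19]

Final queue: [7, 24, 20, 19]


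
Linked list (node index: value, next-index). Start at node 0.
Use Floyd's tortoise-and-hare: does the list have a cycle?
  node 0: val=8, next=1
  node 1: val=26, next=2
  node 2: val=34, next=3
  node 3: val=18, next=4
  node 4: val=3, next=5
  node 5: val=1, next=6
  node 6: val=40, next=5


Floyd's tortoise (slow, +1) and hare (fast, +2):
  init: slow=0, fast=0
  step 1: slow=1, fast=2
  step 2: slow=2, fast=4
  step 3: slow=3, fast=6
  step 4: slow=4, fast=6
  step 5: slow=5, fast=6
  step 6: slow=6, fast=6
  slow == fast at node 6: cycle detected

Cycle: yes


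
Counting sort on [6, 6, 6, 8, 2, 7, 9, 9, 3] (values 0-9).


Input: [6, 6, 6, 8, 2, 7, 9, 9, 3]
Counts: [0, 0, 1, 1, 0, 0, 3, 1, 1, 2]

Sorted: [2, 3, 6, 6, 6, 7, 8, 9, 9]


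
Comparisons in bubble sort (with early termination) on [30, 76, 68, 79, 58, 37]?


Algorithm: bubble sort (with early termination)
Input: [30, 76, 68, 79, 58, 37]
Sorted: [30, 37, 58, 68, 76, 79]

15


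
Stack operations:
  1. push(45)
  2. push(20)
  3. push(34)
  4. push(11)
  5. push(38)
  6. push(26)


push(45) -> [45]
push(20) -> [45, 20]
push(34) -> [45, 20, 34]
push(11) -> [45, 20, 34, 11]
push(38) -> [45, 20, 34, 11, 38]
push(26) -> [45, 20, 34, 11, 38, 26]

Final stack: [45, 20, 34, 11, 38, 26]


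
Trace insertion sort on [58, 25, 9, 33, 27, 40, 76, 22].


Initial: [58, 25, 9, 33, 27, 40, 76, 22]
Insert 25: [25, 58, 9, 33, 27, 40, 76, 22]
Insert 9: [9, 25, 58, 33, 27, 40, 76, 22]
Insert 33: [9, 25, 33, 58, 27, 40, 76, 22]
Insert 27: [9, 25, 27, 33, 58, 40, 76, 22]
Insert 40: [9, 25, 27, 33, 40, 58, 76, 22]
Insert 76: [9, 25, 27, 33, 40, 58, 76, 22]
Insert 22: [9, 22, 25, 27, 33, 40, 58, 76]

Sorted: [9, 22, 25, 27, 33, 40, 58, 76]


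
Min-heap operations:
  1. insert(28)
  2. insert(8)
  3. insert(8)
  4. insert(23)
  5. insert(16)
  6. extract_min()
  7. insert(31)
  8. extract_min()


insert(28) -> [28]
insert(8) -> [8, 28]
insert(8) -> [8, 28, 8]
insert(23) -> [8, 23, 8, 28]
insert(16) -> [8, 16, 8, 28, 23]
extract_min()->8, [8, 16, 23, 28]
insert(31) -> [8, 16, 23, 28, 31]
extract_min()->8, [16, 28, 23, 31]

Final heap: [16, 28, 23, 31]


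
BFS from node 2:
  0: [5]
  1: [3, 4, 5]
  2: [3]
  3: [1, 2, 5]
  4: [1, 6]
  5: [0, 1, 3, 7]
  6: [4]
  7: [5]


Visit 2, enqueue [3]
Visit 3, enqueue [1, 5]
Visit 1, enqueue [4]
Visit 5, enqueue [0, 7]
Visit 4, enqueue [6]
Visit 0, enqueue []
Visit 7, enqueue []
Visit 6, enqueue []

BFS order: [2, 3, 1, 5, 4, 0, 7, 6]


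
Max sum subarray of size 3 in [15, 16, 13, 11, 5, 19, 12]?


[0:3]: 44
[1:4]: 40
[2:5]: 29
[3:6]: 35
[4:7]: 36

Max: 44 at [0:3]


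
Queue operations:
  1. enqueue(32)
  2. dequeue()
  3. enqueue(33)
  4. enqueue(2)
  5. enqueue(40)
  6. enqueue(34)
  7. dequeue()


enqueue(32) -> [32]
dequeue()->32, []
enqueue(33) -> [33]
enqueue(2) -> [33, 2]
enqueue(40) -> [33, 2, 40]
enqueue(34) -> [33, 2, 40, 34]
dequeue()->33, [2, 40, 34]

Final queue: [2, 40, 34]


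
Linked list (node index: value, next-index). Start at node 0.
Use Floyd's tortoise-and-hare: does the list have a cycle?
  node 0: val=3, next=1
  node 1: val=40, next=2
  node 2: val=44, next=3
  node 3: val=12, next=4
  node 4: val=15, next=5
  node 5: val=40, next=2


Floyd's tortoise (slow, +1) and hare (fast, +2):
  init: slow=0, fast=0
  step 1: slow=1, fast=2
  step 2: slow=2, fast=4
  step 3: slow=3, fast=2
  step 4: slow=4, fast=4
  slow == fast at node 4: cycle detected

Cycle: yes


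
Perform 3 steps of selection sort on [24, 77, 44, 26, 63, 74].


Initial: [24, 77, 44, 26, 63, 74]
Step 1: min=24 at 0
  Swap: [24, 77, 44, 26, 63, 74]
Step 2: min=26 at 3
  Swap: [24, 26, 44, 77, 63, 74]
Step 3: min=44 at 2
  Swap: [24, 26, 44, 77, 63, 74]

After 3 steps: [24, 26, 44, 77, 63, 74]


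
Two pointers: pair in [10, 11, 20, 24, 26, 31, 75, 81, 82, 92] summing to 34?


lo=0(10)+hi=9(92)=102
lo=0(10)+hi=8(82)=92
lo=0(10)+hi=7(81)=91
lo=0(10)+hi=6(75)=85
lo=0(10)+hi=5(31)=41
lo=0(10)+hi=4(26)=36
lo=0(10)+hi=3(24)=34

Yes: 10+24=34


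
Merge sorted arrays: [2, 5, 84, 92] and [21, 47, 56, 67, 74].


Take 2 from A
Take 5 from A
Take 21 from B
Take 47 from B
Take 56 from B
Take 67 from B
Take 74 from B

Merged: [2, 5, 21, 47, 56, 67, 74, 84, 92]


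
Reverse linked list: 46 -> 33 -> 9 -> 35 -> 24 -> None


Step 1: curr=46, set curr.next=prev(None) | reversed so far: 46
Step 2: curr=33, set curr.next=prev(46) | reversed so far: 33 -> 46
Step 3: curr=9, set curr.next=prev(33) | reversed so far: 9 -> 33 -> 46
Step 4: curr=35, set curr.next=prev(9) | reversed so far: 35 -> 9 -> 33 -> 46
Step 5: curr=24, set curr.next=prev(35) | reversed so far: 24 -> 35 -> 9 -> 33 -> 46

24 -> 35 -> 9 -> 33 -> 46 -> None


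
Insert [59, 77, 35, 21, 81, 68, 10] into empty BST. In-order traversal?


Insert 59: root
Insert 77: R from 59
Insert 35: L from 59
Insert 21: L from 59 -> L from 35
Insert 81: R from 59 -> R from 77
Insert 68: R from 59 -> L from 77
Insert 10: L from 59 -> L from 35 -> L from 21

In-order: [10, 21, 35, 59, 68, 77, 81]


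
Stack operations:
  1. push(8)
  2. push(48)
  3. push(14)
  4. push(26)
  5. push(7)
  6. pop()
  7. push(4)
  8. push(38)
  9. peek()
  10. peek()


push(8) -> [8]
push(48) -> [8, 48]
push(14) -> [8, 48, 14]
push(26) -> [8, 48, 14, 26]
push(7) -> [8, 48, 14, 26, 7]
pop()->7, [8, 48, 14, 26]
push(4) -> [8, 48, 14, 26, 4]
push(38) -> [8, 48, 14, 26, 4, 38]
peek()->38
peek()->38

Final stack: [8, 48, 14, 26, 4, 38]


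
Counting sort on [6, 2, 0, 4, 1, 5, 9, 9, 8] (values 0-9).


Input: [6, 2, 0, 4, 1, 5, 9, 9, 8]
Counts: [1, 1, 1, 0, 1, 1, 1, 0, 1, 2]

Sorted: [0, 1, 2, 4, 5, 6, 8, 9, 9]


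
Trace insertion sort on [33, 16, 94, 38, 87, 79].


Initial: [33, 16, 94, 38, 87, 79]
Insert 16: [16, 33, 94, 38, 87, 79]
Insert 94: [16, 33, 94, 38, 87, 79]
Insert 38: [16, 33, 38, 94, 87, 79]
Insert 87: [16, 33, 38, 87, 94, 79]
Insert 79: [16, 33, 38, 79, 87, 94]

Sorted: [16, 33, 38, 79, 87, 94]


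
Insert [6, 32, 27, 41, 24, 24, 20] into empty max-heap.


Insert 6: [6]
Insert 32: [32, 6]
Insert 27: [32, 6, 27]
Insert 41: [41, 32, 27, 6]
Insert 24: [41, 32, 27, 6, 24]
Insert 24: [41, 32, 27, 6, 24, 24]
Insert 20: [41, 32, 27, 6, 24, 24, 20]

Final heap: [41, 32, 27, 6, 24, 24, 20]
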